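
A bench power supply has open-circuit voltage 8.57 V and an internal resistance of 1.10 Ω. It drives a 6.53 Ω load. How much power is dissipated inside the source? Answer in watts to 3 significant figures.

Internal loss is I²r, with I set by the total series resistance r+R.
I = ε / (r + R) = 8.57 / (1.10 + 6.53) = 1.123 A
P_int = I² r = (1.123)² × 1.10 = 1.388 W

1.39 W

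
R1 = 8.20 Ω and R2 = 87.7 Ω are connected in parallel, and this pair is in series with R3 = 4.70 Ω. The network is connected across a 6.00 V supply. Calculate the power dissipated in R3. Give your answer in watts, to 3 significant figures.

Collapse the R1‖R2 pair into one equivalent R_p; then R_p and R3 form a series string.
R_p = (8.20×87.7)/(8.20+87.7) = 7.499 Ω
R_total = R_p + 4.70 = 7.499 + 4.70 = 12.20 Ω
I = V / R_total = 6.00 / 12.20 = 0.4918 A
R3 carries the full series current, so P = I²R.
P_R3 = (0.4918)² × 4.70 = 1.137 W

1.14 W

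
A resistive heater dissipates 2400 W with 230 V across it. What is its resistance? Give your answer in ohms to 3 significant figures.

Rearranging the power relation for the two known quantities gives R = V² / P.
R = (230)² / 2400 = 22.04 Ω

22.0 Ω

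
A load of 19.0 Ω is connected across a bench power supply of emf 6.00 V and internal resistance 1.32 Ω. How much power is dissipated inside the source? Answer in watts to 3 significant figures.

Internal loss is I²r, with I set by the total series resistance r+R.
I = ε / (r + R) = 6.00 / (1.32 + 19.0) = 0.2953 A
P_int = I² r = (0.2953)² × 1.32 = 0.1151 W

0.115 W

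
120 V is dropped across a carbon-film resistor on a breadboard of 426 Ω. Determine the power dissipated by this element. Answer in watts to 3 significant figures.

With V across and R both known, P = V²/R gives the dissipation directly.
P = (120 V)² / 426 Ω = 33.80 W

33.8 W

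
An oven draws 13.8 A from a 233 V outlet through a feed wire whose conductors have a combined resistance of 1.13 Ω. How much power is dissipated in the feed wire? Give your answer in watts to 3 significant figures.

The feed wire is a series resistance carrying the load current; its dissipation is I²R_line.
The feed wire carries the full 13.8 A.
P_line = I² R_line = (13.80)² × 1.13 = 215.2 W

215 W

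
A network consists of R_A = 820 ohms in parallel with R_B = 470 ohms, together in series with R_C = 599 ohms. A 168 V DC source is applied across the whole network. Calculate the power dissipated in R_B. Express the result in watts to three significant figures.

Reduce the parallel combination to a single R_p; the circuit then becomes R_p in series with the remaining resistor.
R_p = (820×470)/(820+470) = 298.8 Ω
R_total = R_p + 599 = 298.8 + 599 = 897.8 Ω
I = V / R_total = 168 / 897.8 = 0.1871 A
Voltage across the parallel pair: V_p = I × R_p = 0.1871 × 298.8 = 55.91 V
R_B has V_p across it, so P = V_p²/R_B.
P_R_B = (55.91)² / 470 = 6.650 W

6.65 W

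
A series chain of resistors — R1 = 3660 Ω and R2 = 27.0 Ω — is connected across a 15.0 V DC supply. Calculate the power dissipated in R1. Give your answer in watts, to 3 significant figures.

0.0606 W

In a series string the same current flows through every resistor — find that current, then P = I²R for the one we want.
R_total = 3660 + 27.0 = 3687 Ω
I = V / R_total = 15.0 / 3687 = 0.004068 A
P_R1 = I² × R1 = (0.004068)² × 3660 = 0.06058 W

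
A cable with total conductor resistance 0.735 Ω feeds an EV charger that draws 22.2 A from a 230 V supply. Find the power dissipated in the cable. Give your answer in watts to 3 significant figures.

362 W

The cable is a series resistance carrying the load current; its dissipation is I²R_line.
The cable carries the full 22.2 A.
P_line = I² R_line = (22.20)² × 0.735 = 362.2 W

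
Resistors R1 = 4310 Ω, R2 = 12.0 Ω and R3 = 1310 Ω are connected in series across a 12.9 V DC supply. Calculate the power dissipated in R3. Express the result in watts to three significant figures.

Series elements share the same current, so find I first, then use P = I²R.
R_total = 4310 + 12.0 + 1310 = 5632 Ω
I = V / R_total = 12.9 / 5632 = 0.002290 A
P_R3 = I² × R3 = (0.002290)² × 1310 = 0.006873 W

0.00687 W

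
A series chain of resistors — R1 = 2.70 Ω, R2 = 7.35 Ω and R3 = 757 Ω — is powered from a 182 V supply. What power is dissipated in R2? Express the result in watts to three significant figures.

0.414 W

The current is common to all series resistors; compute it, then apply P = I²R for the target.
R_total = 2.70 + 7.35 + 757 = 767.0 Ω
I = V / R_total = 182 / 767.0 = 0.2373 A
P_R2 = I² × R2 = (0.2373)² × 7.35 = 0.4138 W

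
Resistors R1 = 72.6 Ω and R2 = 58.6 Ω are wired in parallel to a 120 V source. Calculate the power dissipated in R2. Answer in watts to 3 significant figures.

246 W

Each parallel branch sees the full supply voltage, so P = V²/R applies directly to the target branch.
P_R2 = V² / R2 = (120)² / 58.6 Ω = 245.7 W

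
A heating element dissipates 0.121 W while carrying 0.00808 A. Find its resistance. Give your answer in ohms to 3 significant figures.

1850 Ω

The two known quantities fix the third via R = P / I².
R = 0.121 / (0.008080)² = 1853 Ω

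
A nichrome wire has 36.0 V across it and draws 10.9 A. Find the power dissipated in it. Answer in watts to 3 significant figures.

Since both terminal voltage and current are stated, P = V I gives the power in one step.
P = 36.0 V × 10.90 A = 392.4 W

392 W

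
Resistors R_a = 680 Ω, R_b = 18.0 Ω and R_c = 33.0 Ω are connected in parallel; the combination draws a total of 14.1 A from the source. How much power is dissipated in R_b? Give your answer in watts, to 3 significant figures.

1450 W

Only the total current is stated, so first find the parallel equivalent to get the voltage across the combination.
1/R_eq = 1/680 + 1/18.0 + 1/33.0 ⇒ R_eq = 11.45 Ω
V = I_total × R_eq = 14.10 × 11.45 = 161.5 V
P_R_b = V² / R_b = (161.5)² / 18.0 = 1448 W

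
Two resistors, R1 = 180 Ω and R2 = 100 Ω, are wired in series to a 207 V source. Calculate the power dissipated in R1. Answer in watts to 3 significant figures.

Since the resistors are in series they all carry the loop current I = V/R_total; the power in any one is I²R.
R_total = 180 + 100 = 280.0 Ω
I = V / R_total = 207 / 280.0 = 0.7393 A
P_R1 = I² × R1 = (0.7393)² × 180 = 98.38 W

98.4 W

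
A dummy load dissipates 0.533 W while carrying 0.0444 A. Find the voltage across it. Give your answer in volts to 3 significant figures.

12.0 V

The two known quantities fix the third via V = P / I.
V = 0.533 / 0.04440 = 12.00 V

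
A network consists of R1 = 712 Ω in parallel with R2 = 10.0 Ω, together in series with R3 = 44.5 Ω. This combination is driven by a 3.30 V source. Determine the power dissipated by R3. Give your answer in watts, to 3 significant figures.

Reduce the parallel combination to a single R_p; the circuit then becomes R_p in series with the remaining resistor.
R_p = (712×10.0)/(712+10.0) = 9.861 Ω
R_total = R_p + 44.5 = 9.861 + 44.5 = 54.36 Ω
I = V / R_total = 3.30 / 54.36 = 0.06070 A
R3 carries the full series current, so P = I²R.
P_R3 = (0.06070)² × 44.5 = 0.1640 W

0.164 W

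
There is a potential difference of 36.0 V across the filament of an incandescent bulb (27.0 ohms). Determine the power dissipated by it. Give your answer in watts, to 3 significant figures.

We know the drop across the element and its resistance — P = V²/R, one step.
P = (36.0 V)² / 27.0 Ω = 48.00 W

48.0 W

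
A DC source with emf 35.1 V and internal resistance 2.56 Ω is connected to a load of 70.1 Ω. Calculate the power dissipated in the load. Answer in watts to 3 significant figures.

16.4 W

Find the circuit current first, then P = I²R for the load (series elements share I).
I = ε / (r + R) = 35.1 / (2.56 + 70.1) = 0.4831 A
P_load = I² R = (0.4831)² × 70.1 = 16.36 W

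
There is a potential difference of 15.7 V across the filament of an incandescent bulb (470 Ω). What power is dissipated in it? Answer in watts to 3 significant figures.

0.524 W

We know the drop across the element and its resistance — P = V²/R, one step.
P = (15.7 V)² / 470 Ω = 0.5244 W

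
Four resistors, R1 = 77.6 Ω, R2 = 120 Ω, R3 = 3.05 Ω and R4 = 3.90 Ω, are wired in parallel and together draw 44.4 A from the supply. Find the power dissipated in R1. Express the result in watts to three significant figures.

We need the common branch voltage; get it from I_total × R_eq, then P = V²/R for the branch.
1/R_eq = 1/77.6 + 1/120 + 1/3.05 + 1/3.90 ⇒ R_eq = 1.652 Ω
V = I_total × R_eq = 44.40 × 1.652 = 73.33 V
P_R1 = V² / R1 = (73.33)² / 77.6 = 69.29 W

69.3 W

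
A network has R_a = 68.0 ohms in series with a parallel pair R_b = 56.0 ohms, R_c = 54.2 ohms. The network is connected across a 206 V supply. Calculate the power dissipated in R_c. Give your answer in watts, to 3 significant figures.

Collapse R_b‖R_c to a single equivalent, reducing the network to two series elements.
R_p = (56.0×54.2)/(56.0+54.2) = 27.54 Ω
R_total = 68.0 + 27.54 = 95.54 Ω
I = V / R_total = 206 / 95.54 = 2.156 A
Voltage across the parallel pair: V_p = I × R_p = 2.156 × 27.54 = 59.38 V
R_c is across V_p, so use P = V²/R for that branch.
P_R_c = (59.38)² / 54.2 = 65.07 W

65.1 W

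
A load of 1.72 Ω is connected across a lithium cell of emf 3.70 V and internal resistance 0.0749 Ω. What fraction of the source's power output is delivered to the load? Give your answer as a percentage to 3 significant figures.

Both r and R carry the same current, so the power split is just the resistance split: η = R/(R+r).
η = R / (R + r) = 1.72 / (1.72 + 0.0749) = 0.9583

95.8 %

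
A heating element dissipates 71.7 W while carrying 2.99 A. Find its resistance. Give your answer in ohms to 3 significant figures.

From P = V I = I²R = V²/R, with the two given quantities we get R = P / I².
R = 71.7 / (2.990)² = 8.020 Ω

8.02 Ω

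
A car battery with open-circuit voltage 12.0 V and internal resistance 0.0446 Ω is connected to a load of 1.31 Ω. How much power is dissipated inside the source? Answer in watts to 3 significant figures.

Internal loss is I²r, with I set by the total series resistance r+R.
I = ε / (r + R) = 12.0 / (0.0446 + 1.31) = 8.859 A
P_int = I² r = (8.859)² × 0.0446 = 3.500 W

3.50 W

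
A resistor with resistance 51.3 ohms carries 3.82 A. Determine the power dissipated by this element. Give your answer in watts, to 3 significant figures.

749 W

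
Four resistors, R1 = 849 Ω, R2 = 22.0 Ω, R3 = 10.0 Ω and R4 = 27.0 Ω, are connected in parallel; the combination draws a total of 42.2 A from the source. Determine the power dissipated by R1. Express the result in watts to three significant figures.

62.2 W

We need the common branch voltage; get it from I_total × R_eq, then P = V²/R for the branch.
1/R_eq = 1/849 + 1/22.0 + 1/10.0 + 1/27.0 ⇒ R_eq = 5.445 Ω
V = I_total × R_eq = 42.20 × 5.445 = 229.8 V
P_R1 = V² / R1 = (229.8)² / 849 = 62.18 W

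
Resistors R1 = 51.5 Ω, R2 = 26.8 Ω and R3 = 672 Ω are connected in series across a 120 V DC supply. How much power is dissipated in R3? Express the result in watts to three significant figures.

Every series element carries the same I. Get I from the total resistance, then P = I² × R3.
R_total = 51.5 + 26.8 + 672 = 750.3 Ω
I = V / R_total = 120 / 750.3 = 0.1599 A
P_R3 = I² × R3 = (0.1599)² × 672 = 17.19 W

17.2 W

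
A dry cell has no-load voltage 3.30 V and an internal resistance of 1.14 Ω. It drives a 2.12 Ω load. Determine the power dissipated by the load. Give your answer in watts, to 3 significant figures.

2.17 W

The internal resistance and the load are in series, so the same I flows through both; get I from ε/(r+R), then I²R for the load.
I = ε / (r + R) = 3.30 / (1.14 + 2.12) = 1.012 A
P_load = I² R = (1.012)² × 2.12 = 2.172 W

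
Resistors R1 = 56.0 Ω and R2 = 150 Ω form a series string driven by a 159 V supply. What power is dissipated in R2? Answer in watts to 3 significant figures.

89.4 W

In a series string the same current flows through every resistor — find that current, then P = I²R for the one we want.
R_total = 56.0 + 150 = 206.0 Ω
I = V / R_total = 159 / 206.0 = 0.7718 A
P_R2 = I² × R2 = (0.7718)² × 150 = 89.36 W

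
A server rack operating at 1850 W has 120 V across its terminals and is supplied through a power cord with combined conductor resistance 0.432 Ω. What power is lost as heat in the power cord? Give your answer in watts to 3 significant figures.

The power cord and load are in series, so the same current flows in both; the loss is I²R_line.
I = P / V = 1850 / 120 = 15.42 A through the power cord.
P_line = I² R_line = (15.42)² × 0.432 = 102.7 W

103 W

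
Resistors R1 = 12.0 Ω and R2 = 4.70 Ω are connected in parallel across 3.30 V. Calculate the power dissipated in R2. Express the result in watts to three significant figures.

2.32 W

The supply voltage appears across each parallel branch — just use P = V²/R2.
P_R2 = V² / R2 = (3.30)² / 4.70 Ω = 2.317 W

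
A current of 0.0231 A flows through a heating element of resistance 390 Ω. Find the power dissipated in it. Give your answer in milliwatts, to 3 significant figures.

208 mW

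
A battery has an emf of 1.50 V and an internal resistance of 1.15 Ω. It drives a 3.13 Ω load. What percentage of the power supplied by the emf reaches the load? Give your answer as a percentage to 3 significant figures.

73.1 %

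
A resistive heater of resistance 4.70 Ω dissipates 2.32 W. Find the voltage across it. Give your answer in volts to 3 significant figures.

Rearranging the power relation for the two known quantities gives V = √(P R).
V = √(2.32 × 4.70) = 3.302 V

3.30 V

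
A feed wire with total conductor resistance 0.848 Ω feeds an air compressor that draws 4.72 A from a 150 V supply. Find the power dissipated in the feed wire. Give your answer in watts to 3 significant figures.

18.9 W

Line loss is just I²R for the cable — we know both I and R_line directly.
The feed wire carries the full 4.72 A.
P_line = I² R_line = (4.720)² × 0.848 = 18.89 W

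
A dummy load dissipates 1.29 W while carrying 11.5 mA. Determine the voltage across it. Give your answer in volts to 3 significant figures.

Inverting the appropriate power form: V = P / I.
V = 1.29 / 0.01150 = 112.2 V

112 V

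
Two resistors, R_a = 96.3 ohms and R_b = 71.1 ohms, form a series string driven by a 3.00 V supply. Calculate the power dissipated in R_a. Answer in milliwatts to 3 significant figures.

30.9 mW

In a series string the same current flows through every resistor — find that current, then P = I²R for the one we want.
R_total = 96.3 + 71.1 = 167.4 Ω
I = V / R_total = 3.00 / 167.4 = 0.01792 A
P_R_a = I² × R_a = (0.01792)² × 96.3 = 0.03093 W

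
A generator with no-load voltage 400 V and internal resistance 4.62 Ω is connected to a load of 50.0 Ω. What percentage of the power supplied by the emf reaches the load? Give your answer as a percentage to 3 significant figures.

η = P_load/(P_load+P_int) = I²R/(I²R+I²r) = R/(R+r) — the I² cancels for series elements.
η = R / (R + r) = 50.0 / (50.0 + 4.62) = 0.9154

91.5 %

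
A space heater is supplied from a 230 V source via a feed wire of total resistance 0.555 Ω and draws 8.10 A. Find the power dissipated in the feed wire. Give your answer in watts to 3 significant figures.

36.4 W

The feed wire is a series resistance carrying the load current; its dissipation is I²R_line.
The feed wire carries the full 8.10 A.
P_line = I² R_line = (8.100)² × 0.555 = 36.41 W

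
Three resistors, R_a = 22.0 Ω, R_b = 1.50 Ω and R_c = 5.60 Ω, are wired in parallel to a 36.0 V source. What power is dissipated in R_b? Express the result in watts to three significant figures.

864 W

Parallel branches share the same voltage; P = V²/R gives the branch power in one step.
P_R_b = V² / R_b = (36.0)² / 1.50 Ω = 864.0 W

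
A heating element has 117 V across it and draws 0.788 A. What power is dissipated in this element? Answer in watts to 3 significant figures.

92.2 W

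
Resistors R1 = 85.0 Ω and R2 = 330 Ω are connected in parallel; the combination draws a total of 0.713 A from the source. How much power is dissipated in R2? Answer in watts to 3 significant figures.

We need the common branch voltage; get it from I_total × R_eq, then P = V²/R for the branch.
1/R_eq = 1/85.0 + 1/330 ⇒ R_eq = 67.59 Ω
V = I_total × R_eq = 0.7130 × 67.59 = 48.19 V
P_R2 = V² / R2 = (48.19)² / 330 = 7.038 W

7.04 W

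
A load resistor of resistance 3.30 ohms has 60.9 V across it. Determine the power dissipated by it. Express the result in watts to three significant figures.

1120 W

We know the drop across the element and its resistance — P = V²/R, one step.
P = (60.9 V)² / 3.30 Ω = 1124 W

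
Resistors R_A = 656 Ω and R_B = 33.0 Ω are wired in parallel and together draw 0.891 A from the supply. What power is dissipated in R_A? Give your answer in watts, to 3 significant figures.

1.19 W

We need the common branch voltage; get it from I_total × R_eq, then P = V²/R for the branch.
1/R_eq = 1/656 + 1/33.0 ⇒ R_eq = 31.42 Ω
V = I_total × R_eq = 0.8910 × 31.42 = 27.99 V
P_R_A = V² / R_A = (27.99)² / 656 = 1.195 W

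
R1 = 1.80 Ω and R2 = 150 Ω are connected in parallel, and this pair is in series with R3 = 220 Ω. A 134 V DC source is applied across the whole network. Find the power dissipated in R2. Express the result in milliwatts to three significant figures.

Reduce the parallel combination to a single R_p; the circuit then becomes R_p in series with the remaining resistor.
R_p = (1.80×150)/(1.80+150) = 1.779 Ω
R_total = R_p + 220 = 1.779 + 220 = 221.8 Ω
I = V / R_total = 134 / 221.8 = 0.6042 A
Voltage across the parallel pair: V_p = I × R_p = 0.6042 × 1.779 = 1.075 V
Use P = V²/R for R2 with V = V_p.
P_R2 = (1.075)² / 150 = 0.007700 W

7.70 mW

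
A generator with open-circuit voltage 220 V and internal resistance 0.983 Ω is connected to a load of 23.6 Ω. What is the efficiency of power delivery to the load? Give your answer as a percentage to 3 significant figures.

96.0 %

Efficiency is P_load / P_total. With a series r and R sharing the same I, P = I²R for each, so η = R/(R+r).
η = R / (R + r) = 23.6 / (23.6 + 0.983) = 0.9600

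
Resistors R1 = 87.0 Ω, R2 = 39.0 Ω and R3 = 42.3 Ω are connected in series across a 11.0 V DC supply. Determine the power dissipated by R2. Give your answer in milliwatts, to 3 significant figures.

167 mW

Since the resistors are in series they all carry the loop current I = V/R_total; the power in any one is I²R.
R_total = 87.0 + 39.0 + 42.3 = 168.3 Ω
I = V / R_total = 11.0 / 168.3 = 0.06536 A
P_R2 = I² × R2 = (0.06536)² × 39.0 = 0.1666 W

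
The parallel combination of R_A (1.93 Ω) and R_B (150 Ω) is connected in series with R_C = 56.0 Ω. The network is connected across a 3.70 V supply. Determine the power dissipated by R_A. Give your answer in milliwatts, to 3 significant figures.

7.68 mW

Collapse the R_A‖R_B pair into one equivalent R_p; then R_p and R_C form a series string.
R_p = (1.93×150)/(1.93+150) = 1.905 Ω
R_total = R_p + 56.0 = 1.905 + 56.0 = 57.91 Ω
I = V / R_total = 3.70 / 57.91 = 0.06390 A
Voltage across the parallel pair: V_p = I × R_p = 0.06390 × 1.905 = 0.1218 V
R_A has V_p across it, so P = V_p²/R_A.
P_R_A = (0.1218)² / 1.93 = 0.007681 W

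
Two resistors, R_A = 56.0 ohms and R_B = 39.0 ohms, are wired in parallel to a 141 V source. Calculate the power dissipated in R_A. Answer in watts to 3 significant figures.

355 W

R_A sits directly across the source, so P = V²/R with V = 141 V.
P_R_A = V² / R_A = (141)² / 56.0 Ω = 355.0 W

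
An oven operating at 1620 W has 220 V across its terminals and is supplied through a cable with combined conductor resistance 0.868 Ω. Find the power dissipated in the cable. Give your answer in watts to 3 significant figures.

Line loss is just I²R for the cable — we know both I and R_line directly.
I = P / V = 1620 / 220 = 7.364 A through the cable.
P_line = I² R_line = (7.364)² × 0.868 = 47.07 W

47.1 W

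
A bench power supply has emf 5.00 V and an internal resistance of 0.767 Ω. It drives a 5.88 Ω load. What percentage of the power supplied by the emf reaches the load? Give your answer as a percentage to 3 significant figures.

88.5 %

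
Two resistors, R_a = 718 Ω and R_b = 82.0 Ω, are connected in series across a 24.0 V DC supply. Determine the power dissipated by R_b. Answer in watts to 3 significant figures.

0.0738 W

Series elements share the same current, so find I first, then use P = I²R.
R_total = 718 + 82.0 = 800.0 Ω
I = V / R_total = 24.0 / 800.0 = 0.03000 A
P_R_b = I² × R_b = (0.03000)² × 82.0 = 0.07380 W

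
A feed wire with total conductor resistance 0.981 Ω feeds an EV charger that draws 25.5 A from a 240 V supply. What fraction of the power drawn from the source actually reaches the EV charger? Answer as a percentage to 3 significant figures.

89.6 %

The feed wire carries the full 25.5 A.
P_line = I² R_line = (25.50)² × 0.981 = 637.9 W
P_source = V I = 240 × 25.50 = 6120 W; P_load = 5482 W
η = P_load / P_source = 5482 / 6120 = 0.8958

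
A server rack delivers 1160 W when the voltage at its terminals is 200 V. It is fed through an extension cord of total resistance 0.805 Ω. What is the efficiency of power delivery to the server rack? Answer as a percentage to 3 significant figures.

97.7 %

I = P / V = 1160 / 200 = 5.800 A through the extension cord.
P_line = I² R_line = (5.800)² × 0.805 = 27.08 W
P_source = P_load + P_line = 1160 + 27.08 = 1187 W
η = P_load / P_source = 1160 / 1187 = 0.9772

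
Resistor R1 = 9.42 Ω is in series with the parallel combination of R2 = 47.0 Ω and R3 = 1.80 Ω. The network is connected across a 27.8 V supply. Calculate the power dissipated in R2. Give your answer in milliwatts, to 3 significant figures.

Collapse R2‖R3 to a single equivalent, reducing the network to two series elements.
R_p = (47.0×1.80)/(47.0+1.80) = 1.734 Ω
R_total = 9.42 + 1.734 = 11.15 Ω
I = V / R_total = 27.8 / 11.15 = 2.492 A
Voltage across the parallel pair: V_p = I × R_p = 2.492 × 1.734 = 4.321 V
R2 is across V_p, so use P = V²/R for that branch.
P_R2 = (4.321)² / 47.0 = 0.3972 W

397 mW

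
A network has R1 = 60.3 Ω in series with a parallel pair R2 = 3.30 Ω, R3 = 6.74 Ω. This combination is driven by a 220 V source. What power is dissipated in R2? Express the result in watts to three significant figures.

First combine the parallel branches into one equivalent R_p, then R1 + R_p is a series pair.
R_p = (3.30×6.74)/(3.30+6.74) = 2.215 Ω
R_total = 60.3 + 2.215 = 62.52 Ω
I = V / R_total = 220 / 62.52 = 3.519 A
Voltage across the parallel pair: V_p = I × R_p = 3.519 × 2.215 = 7.796 V
With V_p across R2, its power is V_p²/R2.
P_R2 = (7.796)² / 3.30 = 18.42 W

18.4 W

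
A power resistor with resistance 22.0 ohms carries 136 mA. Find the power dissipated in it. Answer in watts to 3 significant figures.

0.407 W

Knowing I and R, the power is just I²R — no need to find V first.
P = (0.1360 A)² × 22.0 Ω = 0.4069 W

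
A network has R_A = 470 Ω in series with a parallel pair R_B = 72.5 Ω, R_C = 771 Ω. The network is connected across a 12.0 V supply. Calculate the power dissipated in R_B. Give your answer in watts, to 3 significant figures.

First combine the parallel branches into one equivalent R_p, then R_A + R_p is a series pair.
R_p = (72.5×771)/(72.5+771) = 66.27 Ω
R_total = 470 + 66.27 = 536.3 Ω
I = V / R_total = 12.0 / 536.3 = 0.02238 A
Voltage across the parallel pair: V_p = I × R_p = 0.02238 × 66.27 = 1.483 V
R_B is across V_p, so use P = V²/R for that branch.
P_R_B = (1.483)² / 72.5 = 0.03033 W

0.0303 W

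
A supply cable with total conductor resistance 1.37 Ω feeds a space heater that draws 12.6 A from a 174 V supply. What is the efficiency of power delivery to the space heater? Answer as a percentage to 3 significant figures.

The supply cable carries the full 12.6 A.
P_line = I² R_line = (12.60)² × 1.37 = 217.5 W
P_source = V I = 174 × 12.60 = 2192 W; P_load = 1975 W
η = P_load / P_source = 1975 / 2192 = 0.9008

90.1 %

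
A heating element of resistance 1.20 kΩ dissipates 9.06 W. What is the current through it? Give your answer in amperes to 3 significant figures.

From P = V I = I²R = V²/R, with the two given quantities we get I = √(P / R).
I = √(9.06 / 1200) = 0.08689 A

0.0869 A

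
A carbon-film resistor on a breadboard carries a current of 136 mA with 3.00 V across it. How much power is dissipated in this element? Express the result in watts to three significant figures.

0.408 W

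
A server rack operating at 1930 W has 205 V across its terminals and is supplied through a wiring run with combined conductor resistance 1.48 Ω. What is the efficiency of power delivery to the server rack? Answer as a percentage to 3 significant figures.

93.6 %

I = P / V = 1930 / 205 = 9.415 A through the wiring run.
P_line = I² R_line = (9.415)² × 1.48 = 131.2 W
P_source = P_load + P_line = 1930 + 131.2 = 2061 W
η = P_load / P_source = 1930 / 2061 = 0.9364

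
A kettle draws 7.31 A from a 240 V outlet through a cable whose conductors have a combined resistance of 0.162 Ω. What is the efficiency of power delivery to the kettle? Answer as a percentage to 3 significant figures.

99.5 %

The cable carries the full 7.31 A.
P_line = I² R_line = (7.310)² × 0.162 = 8.657 W
P_source = V I = 240 × 7.310 = 1754 W; P_load = 1746 W
η = P_load / P_source = 1746 / 1754 = 0.9951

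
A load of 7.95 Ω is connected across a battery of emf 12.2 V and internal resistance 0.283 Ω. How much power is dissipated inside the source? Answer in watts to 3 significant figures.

Internal loss is I²r, with I set by the total series resistance r+R.
I = ε / (r + R) = 12.2 / (0.283 + 7.95) = 1.482 A
P_int = I² r = (1.482)² × 0.283 = 0.6214 W

0.621 W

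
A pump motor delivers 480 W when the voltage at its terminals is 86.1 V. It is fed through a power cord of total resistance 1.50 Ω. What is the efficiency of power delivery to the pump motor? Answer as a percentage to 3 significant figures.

91.1 %

I = P / V = 480 / 86.1 = 5.575 A through the power cord.
P_line = I² R_line = (5.575)² × 1.50 = 46.62 W
P_source = P_load + P_line = 480.0 + 46.62 = 526.6 W
η = P_load / P_source = 480.0 / 526.6 = 0.9115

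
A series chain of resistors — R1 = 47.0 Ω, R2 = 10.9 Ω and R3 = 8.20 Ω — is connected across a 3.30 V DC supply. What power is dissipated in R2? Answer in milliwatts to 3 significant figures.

27.2 mW

The current is common to all series resistors; compute it, then apply P = I²R for the target.
R_total = 47.0 + 10.9 + 8.20 = 66.10 Ω
I = V / R_total = 3.30 / 66.10 = 0.04992 A
P_R2 = I² × R2 = (0.04992)² × 10.9 = 0.02717 W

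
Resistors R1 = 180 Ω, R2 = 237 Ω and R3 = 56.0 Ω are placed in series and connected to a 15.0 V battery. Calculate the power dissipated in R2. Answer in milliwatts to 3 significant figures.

238 mW

Since the resistors are in series they all carry the loop current I = V/R_total; the power in any one is I²R.
R_total = 180 + 237 + 56.0 = 473.0 Ω
I = V / R_total = 15.0 / 473.0 = 0.03171 A
P_R2 = I² × R2 = (0.03171)² × 237 = 0.2383 W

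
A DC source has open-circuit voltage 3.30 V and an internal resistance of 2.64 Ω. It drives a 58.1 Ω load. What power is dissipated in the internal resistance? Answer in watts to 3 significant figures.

The source's internal resistance is just another series element carrying I; its dissipation is I²r.
I = ε / (r + R) = 3.30 / (2.64 + 58.1) = 0.05433 A
P_int = I² r = (0.05433)² × 2.64 = 0.007793 W

0.00779 W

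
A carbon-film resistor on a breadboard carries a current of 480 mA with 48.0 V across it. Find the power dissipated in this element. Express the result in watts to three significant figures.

23.0 W

Both the voltage across and the current through the element are known, so P = V I applies directly.
P = 48.0 V × 0.4800 A = 23.04 W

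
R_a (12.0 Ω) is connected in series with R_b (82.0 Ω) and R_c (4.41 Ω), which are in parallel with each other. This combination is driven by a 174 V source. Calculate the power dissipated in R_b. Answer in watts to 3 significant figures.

Collapse R_b‖R_c to a single equivalent, reducing the network to two series elements.
R_p = (82.0×4.41)/(82.0+4.41) = 4.185 Ω
R_total = 12.0 + 4.185 = 16.18 Ω
I = V / R_total = 174 / 16.18 = 10.75 A
Voltage across the parallel pair: V_p = I × R_p = 10.75 × 4.185 = 44.99 V
R_b is across V_p, so use P = V²/R for that branch.
P_R_b = (44.99)² / 82.0 = 24.69 W

24.7 W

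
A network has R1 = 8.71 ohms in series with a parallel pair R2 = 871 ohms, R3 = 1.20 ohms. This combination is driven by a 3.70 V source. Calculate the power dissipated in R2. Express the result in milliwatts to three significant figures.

0.230 mW

Collapse R2‖R3 to a single equivalent, reducing the network to two series elements.
R_p = (871×1.20)/(871+1.20) = 1.198 Ω
R_total = 8.71 + 1.198 = 9.908 Ω
I = V / R_total = 3.70 / 9.908 = 0.3734 A
Voltage across the parallel pair: V_p = I × R_p = 0.3734 × 1.198 = 0.4475 V
R2 sees V_p directly, so P = V_p² / R2.
P_R2 = (0.4475)² / 871 = 0.0002299 W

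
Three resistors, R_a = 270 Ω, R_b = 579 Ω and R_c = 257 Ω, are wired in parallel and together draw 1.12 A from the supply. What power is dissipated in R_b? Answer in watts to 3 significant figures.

We need the common branch voltage; get it from I_total × R_eq, then P = V²/R for the branch.
1/R_eq = 1/270 + 1/579 + 1/257 ⇒ R_eq = 107.3 Ω
V = I_total × R_eq = 1.120 × 107.3 = 120.1 V
P_R_b = V² / R_b = (120.1)² / 579 = 24.93 W

24.9 W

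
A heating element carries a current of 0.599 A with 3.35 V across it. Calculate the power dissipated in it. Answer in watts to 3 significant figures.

2.01 W

Since both terminal voltage and current are stated, P = V I gives the power in one step.
P = 3.35 V × 0.5990 A = 2.007 W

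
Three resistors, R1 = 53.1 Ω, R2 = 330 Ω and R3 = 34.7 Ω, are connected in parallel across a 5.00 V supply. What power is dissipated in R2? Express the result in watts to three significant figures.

0.0758 W

The supply voltage appears across each parallel branch — just use P = V²/R2.
P_R2 = V² / R2 = (5.00)² / 330 Ω = 0.07576 W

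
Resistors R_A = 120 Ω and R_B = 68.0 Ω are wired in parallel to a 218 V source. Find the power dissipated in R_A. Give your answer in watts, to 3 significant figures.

396 W

Parallel branches share the same voltage; P = V²/R gives the branch power in one step.
P_R_A = V² / R_A = (218)² / 120 Ω = 396.0 W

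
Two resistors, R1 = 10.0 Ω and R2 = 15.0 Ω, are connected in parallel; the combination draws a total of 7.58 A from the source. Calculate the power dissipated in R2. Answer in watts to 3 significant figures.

138 W

Only the total current is stated, so first find the parallel equivalent to get the voltage across the combination.
1/R_eq = 1/10.0 + 1/15.0 ⇒ R_eq = 6.000 Ω
V = I_total × R_eq = 7.580 × 6.000 = 45.48 V
P_R2 = V² / R2 = (45.48)² / 15.0 = 137.9 W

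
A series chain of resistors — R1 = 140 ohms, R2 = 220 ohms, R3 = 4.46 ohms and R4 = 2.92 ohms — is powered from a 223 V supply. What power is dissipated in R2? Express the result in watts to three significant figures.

The current is common to all series resistors; compute it, then apply P = I²R for the target.
R_total = 140 + 220 + 4.46 + 2.92 = 367.4 Ω
I = V / R_total = 223 / 367.4 = 0.6070 A
P_R2 = I² × R2 = (0.6070)² × 220 = 81.06 W

81.1 W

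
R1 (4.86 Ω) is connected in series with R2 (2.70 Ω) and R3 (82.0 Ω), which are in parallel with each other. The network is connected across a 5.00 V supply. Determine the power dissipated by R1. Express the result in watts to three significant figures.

2.18 W

First combine the parallel branches into one equivalent R_p, then R1 + R_p is a series pair.
R_p = (2.70×82.0)/(2.70+82.0) = 2.614 Ω
R_total = 4.86 + 2.614 = 7.474 Ω
I = V / R_total = 5.00 / 7.474 = 0.6690 A
The full supply current passes through R1: P = I²R.
P_R1 = (0.6690)² × 4.86 = 2.175 W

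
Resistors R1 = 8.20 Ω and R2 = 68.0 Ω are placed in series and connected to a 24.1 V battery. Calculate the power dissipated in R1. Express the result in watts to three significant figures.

In a series string the same current flows through every resistor — find that current, then P = I²R for the one we want.
R_total = 8.20 + 68.0 = 76.20 Ω
I = V / R_total = 24.1 / 76.20 = 0.3163 A
P_R1 = I² × R1 = (0.3163)² × 8.20 = 0.8202 W

0.820 W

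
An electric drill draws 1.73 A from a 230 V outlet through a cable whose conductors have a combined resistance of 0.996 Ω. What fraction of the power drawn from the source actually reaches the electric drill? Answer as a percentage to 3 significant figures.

The cable carries the full 1.73 A.
P_line = I² R_line = (1.730)² × 0.996 = 2.981 W
P_source = V I = 230 × 1.730 = 397.9 W; P_load = 394.9 W
η = P_load / P_source = 394.9 / 397.9 = 0.9925

99.3 %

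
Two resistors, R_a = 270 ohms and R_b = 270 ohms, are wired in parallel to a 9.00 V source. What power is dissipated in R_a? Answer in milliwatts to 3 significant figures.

Each parallel branch sees the full supply voltage, so P = V²/R applies directly to the target branch.
P_R_a = V² / R_a = (9.00)² / 270 Ω = 0.3000 W

300 mW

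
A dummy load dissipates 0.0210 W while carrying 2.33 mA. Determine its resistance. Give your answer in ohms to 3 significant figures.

From P = V I = I²R = V²/R, with the two given quantities we get R = P / I².
R = 0.0210 / (0.002330)² = 3868 Ω

3870 Ω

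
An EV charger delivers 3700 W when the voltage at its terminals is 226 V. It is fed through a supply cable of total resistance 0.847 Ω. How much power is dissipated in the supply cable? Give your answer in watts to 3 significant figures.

227 W

Only the current and the line resistance are needed for the I²R loss.
I = P / V = 3700 / 226 = 16.37 A through the supply cable.
P_line = I² R_line = (16.37)² × 0.847 = 227.0 W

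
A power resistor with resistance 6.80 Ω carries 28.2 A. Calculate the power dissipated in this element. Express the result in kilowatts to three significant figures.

5.41 kW

Knowing I and R, the power is just I²R — no need to find V first.
P = (28.20 A)² × 6.80 Ω = 5408 W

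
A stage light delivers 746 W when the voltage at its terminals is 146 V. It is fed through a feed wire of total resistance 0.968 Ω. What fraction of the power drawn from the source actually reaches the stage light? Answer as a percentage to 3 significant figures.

I = P / V = 746 / 146 = 5.110 A through the feed wire.
P_line = I² R_line = (5.110)² × 0.968 = 25.27 W
P_source = P_load + P_line = 746.0 + 25.27 = 771.3 W
η = P_load / P_source = 746.0 / 771.3 = 0.9672

96.7 %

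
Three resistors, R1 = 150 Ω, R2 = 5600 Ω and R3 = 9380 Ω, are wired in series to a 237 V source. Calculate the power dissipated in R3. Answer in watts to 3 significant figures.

Series elements share the same current, so find I first, then use P = I²R.
R_total = 150 + 5600 + 9380 = 15130 Ω
I = V / R_total = 237 / 15130 = 0.01566 A
P_R3 = I² × R3 = (0.01566)² × 9380 = 2.302 W

2.30 W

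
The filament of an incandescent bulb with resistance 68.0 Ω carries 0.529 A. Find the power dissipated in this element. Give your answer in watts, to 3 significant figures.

19.0 W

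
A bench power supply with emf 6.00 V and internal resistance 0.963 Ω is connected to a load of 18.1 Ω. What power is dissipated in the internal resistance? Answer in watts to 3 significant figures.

r is in series with the load, so it carries the full circuit current — the loss in it is I²r.
I = ε / (r + R) = 6.00 / (0.963 + 18.1) = 0.3147 A
P_int = I² r = (0.3147)² × 0.963 = 0.09540 W

0.0954 W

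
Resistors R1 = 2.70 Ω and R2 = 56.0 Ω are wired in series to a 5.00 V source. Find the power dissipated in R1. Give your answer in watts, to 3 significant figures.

0.0196 W

Series elements share the same current, so find I first, then use P = I²R.
R_total = 2.70 + 56.0 = 58.70 Ω
I = V / R_total = 5.00 / 58.70 = 0.08518 A
P_R1 = I² × R1 = (0.08518)² × 2.70 = 0.01959 W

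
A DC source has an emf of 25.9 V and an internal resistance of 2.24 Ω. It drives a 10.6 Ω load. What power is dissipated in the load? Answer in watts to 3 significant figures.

43.1 W

Load and internal resistance form a series loop — compute the loop current, then the load power via I²R.
I = ε / (r + R) = 25.9 / (2.24 + 10.6) = 2.017 A
P_load = I² R = (2.017)² × 10.6 = 43.13 W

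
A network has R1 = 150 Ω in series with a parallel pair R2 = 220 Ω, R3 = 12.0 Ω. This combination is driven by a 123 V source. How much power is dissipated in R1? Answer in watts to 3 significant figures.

First combine the parallel branches into one equivalent R_p, then R1 + R_p is a series pair.
R_p = (220×12.0)/(220+12.0) = 11.38 Ω
R_total = 150 + 11.38 = 161.4 Ω
I = V / R_total = 123 / 161.4 = 0.7622 A
R1 is in the main series path, so its power is I²R1.
P_R1 = (0.7622)² × 150 = 87.14 W

87.1 W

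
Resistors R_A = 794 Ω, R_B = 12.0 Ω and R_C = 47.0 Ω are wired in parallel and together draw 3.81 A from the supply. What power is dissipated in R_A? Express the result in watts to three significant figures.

We need the common branch voltage; get it from I_total × R_eq, then P = V²/R for the branch.
1/R_eq = 1/794 + 1/12.0 + 1/47.0 ⇒ R_eq = 9.446 Ω
V = I_total × R_eq = 3.810 × 9.446 = 35.99 V
P_R_A = V² / R_A = (35.99)² / 794 = 1.631 W

1.63 W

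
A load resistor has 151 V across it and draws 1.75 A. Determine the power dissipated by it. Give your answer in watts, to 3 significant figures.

With V and I both given, power follows immediately from P = V I.
P = 151 V × 1.750 A = 264.2 W

264 W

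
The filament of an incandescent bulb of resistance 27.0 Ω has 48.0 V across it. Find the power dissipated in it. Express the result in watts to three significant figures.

85.3 W

Voltage and resistance are given, so P = V²/R is the one-step route.
P = (48.0 V)² / 27.0 Ω = 85.33 W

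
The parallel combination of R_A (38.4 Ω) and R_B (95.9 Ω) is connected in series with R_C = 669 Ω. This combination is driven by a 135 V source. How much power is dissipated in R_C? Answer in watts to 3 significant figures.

25.1 W

Combine R_A and R_B into their parallel equivalent first, reducing the network to two series resistors.
R_p = (38.4×95.9)/(38.4+95.9) = 27.42 Ω
R_total = R_p + 669 = 27.42 + 669 = 696.4 Ω
I = V / R_total = 135 / 696.4 = 0.1938 A
All the supply current flows through R_C; use P = I²R_C.
P_R_C = (0.1938)² × 669 = 25.14 W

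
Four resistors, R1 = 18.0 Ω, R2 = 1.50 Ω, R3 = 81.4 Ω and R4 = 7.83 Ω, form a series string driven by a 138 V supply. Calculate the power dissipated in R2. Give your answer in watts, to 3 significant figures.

In a series string the same current flows through every resistor — find that current, then P = I²R for the one we want.
R_total = 18.0 + 1.50 + 81.4 + 7.83 = 108.7 Ω
I = V / R_total = 138 / 108.7 = 1.269 A
P_R2 = I² × R2 = (1.269)² × 1.50 = 2.416 W

2.42 W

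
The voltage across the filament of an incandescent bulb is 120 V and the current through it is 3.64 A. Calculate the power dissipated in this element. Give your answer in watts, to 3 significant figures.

437 W

V and I are known directly — P = V I, no intermediate step needed.
P = 120 V × 3.640 A = 436.8 W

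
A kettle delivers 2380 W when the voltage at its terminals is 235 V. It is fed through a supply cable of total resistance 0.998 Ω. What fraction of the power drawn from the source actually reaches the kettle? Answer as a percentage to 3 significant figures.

I = P / V = 2380 / 235 = 10.13 A through the supply cable.
P_line = I² R_line = (10.13)² × 0.998 = 102.4 W
P_source = P_load + P_line = 2380 + 102.4 = 2482 W
η = P_load / P_source = 2380 / 2482 = 0.9588

95.9 %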